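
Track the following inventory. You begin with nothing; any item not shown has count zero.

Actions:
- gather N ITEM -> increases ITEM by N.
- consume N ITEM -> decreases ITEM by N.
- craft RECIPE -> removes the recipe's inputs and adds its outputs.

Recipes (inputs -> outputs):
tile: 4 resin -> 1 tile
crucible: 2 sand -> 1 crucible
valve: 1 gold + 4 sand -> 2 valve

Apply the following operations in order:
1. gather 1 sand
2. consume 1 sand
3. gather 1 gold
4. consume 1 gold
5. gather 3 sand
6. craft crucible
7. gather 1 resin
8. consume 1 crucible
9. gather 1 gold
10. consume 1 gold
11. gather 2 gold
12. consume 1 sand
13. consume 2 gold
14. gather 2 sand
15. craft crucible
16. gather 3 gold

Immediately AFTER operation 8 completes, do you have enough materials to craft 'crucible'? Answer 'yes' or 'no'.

Answer: no

Derivation:
After 1 (gather 1 sand): sand=1
After 2 (consume 1 sand): (empty)
After 3 (gather 1 gold): gold=1
After 4 (consume 1 gold): (empty)
After 5 (gather 3 sand): sand=3
After 6 (craft crucible): crucible=1 sand=1
After 7 (gather 1 resin): crucible=1 resin=1 sand=1
After 8 (consume 1 crucible): resin=1 sand=1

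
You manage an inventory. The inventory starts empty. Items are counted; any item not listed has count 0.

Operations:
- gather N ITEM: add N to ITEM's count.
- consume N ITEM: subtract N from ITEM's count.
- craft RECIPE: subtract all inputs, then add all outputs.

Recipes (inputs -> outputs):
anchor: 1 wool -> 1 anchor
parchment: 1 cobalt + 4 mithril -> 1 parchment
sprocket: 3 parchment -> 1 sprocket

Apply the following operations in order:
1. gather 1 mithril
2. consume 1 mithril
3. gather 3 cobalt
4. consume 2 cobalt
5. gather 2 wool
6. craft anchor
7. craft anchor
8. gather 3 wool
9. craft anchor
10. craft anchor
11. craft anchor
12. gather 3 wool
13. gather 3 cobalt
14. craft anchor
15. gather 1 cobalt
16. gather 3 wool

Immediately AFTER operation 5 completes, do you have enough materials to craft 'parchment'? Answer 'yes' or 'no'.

Answer: no

Derivation:
After 1 (gather 1 mithril): mithril=1
After 2 (consume 1 mithril): (empty)
After 3 (gather 3 cobalt): cobalt=3
After 4 (consume 2 cobalt): cobalt=1
After 5 (gather 2 wool): cobalt=1 wool=2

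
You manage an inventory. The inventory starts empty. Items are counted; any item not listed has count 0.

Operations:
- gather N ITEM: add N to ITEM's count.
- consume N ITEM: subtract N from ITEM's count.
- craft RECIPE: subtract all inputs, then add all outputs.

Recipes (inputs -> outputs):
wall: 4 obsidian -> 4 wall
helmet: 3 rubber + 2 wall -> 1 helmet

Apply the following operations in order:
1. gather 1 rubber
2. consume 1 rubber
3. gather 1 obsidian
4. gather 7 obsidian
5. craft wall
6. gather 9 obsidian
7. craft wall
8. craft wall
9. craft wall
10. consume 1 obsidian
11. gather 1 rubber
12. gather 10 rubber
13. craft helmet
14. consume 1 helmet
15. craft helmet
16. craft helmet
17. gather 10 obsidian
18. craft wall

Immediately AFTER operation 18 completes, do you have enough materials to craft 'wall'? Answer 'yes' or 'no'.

After 1 (gather 1 rubber): rubber=1
After 2 (consume 1 rubber): (empty)
After 3 (gather 1 obsidian): obsidian=1
After 4 (gather 7 obsidian): obsidian=8
After 5 (craft wall): obsidian=4 wall=4
After 6 (gather 9 obsidian): obsidian=13 wall=4
After 7 (craft wall): obsidian=9 wall=8
After 8 (craft wall): obsidian=5 wall=12
After 9 (craft wall): obsidian=1 wall=16
After 10 (consume 1 obsidian): wall=16
After 11 (gather 1 rubber): rubber=1 wall=16
After 12 (gather 10 rubber): rubber=11 wall=16
After 13 (craft helmet): helmet=1 rubber=8 wall=14
After 14 (consume 1 helmet): rubber=8 wall=14
After 15 (craft helmet): helmet=1 rubber=5 wall=12
After 16 (craft helmet): helmet=2 rubber=2 wall=10
After 17 (gather 10 obsidian): helmet=2 obsidian=10 rubber=2 wall=10
After 18 (craft wall): helmet=2 obsidian=6 rubber=2 wall=14

Answer: yes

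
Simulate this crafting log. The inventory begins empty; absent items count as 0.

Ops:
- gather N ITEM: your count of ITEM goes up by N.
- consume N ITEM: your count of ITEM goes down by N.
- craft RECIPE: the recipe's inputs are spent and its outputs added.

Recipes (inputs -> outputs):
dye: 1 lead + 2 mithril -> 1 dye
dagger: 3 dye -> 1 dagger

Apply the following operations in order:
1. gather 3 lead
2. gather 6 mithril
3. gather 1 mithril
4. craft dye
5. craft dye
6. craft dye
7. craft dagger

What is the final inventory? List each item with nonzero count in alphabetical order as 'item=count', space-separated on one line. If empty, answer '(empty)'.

Answer: dagger=1 mithril=1

Derivation:
After 1 (gather 3 lead): lead=3
After 2 (gather 6 mithril): lead=3 mithril=6
After 3 (gather 1 mithril): lead=3 mithril=7
After 4 (craft dye): dye=1 lead=2 mithril=5
After 5 (craft dye): dye=2 lead=1 mithril=3
After 6 (craft dye): dye=3 mithril=1
After 7 (craft dagger): dagger=1 mithril=1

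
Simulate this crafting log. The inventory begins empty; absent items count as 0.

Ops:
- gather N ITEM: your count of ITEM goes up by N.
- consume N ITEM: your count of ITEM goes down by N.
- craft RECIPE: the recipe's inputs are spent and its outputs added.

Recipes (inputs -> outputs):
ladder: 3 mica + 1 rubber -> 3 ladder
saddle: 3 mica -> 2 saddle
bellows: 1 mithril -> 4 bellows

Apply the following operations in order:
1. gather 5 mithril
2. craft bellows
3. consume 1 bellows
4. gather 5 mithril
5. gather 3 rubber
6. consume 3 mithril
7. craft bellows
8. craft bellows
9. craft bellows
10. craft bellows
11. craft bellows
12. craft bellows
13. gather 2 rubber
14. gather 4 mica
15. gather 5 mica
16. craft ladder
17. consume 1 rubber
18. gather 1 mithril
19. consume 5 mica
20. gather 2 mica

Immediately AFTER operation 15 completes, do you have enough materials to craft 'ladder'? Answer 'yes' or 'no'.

Answer: yes

Derivation:
After 1 (gather 5 mithril): mithril=5
After 2 (craft bellows): bellows=4 mithril=4
After 3 (consume 1 bellows): bellows=3 mithril=4
After 4 (gather 5 mithril): bellows=3 mithril=9
After 5 (gather 3 rubber): bellows=3 mithril=9 rubber=3
After 6 (consume 3 mithril): bellows=3 mithril=6 rubber=3
After 7 (craft bellows): bellows=7 mithril=5 rubber=3
After 8 (craft bellows): bellows=11 mithril=4 rubber=3
After 9 (craft bellows): bellows=15 mithril=3 rubber=3
After 10 (craft bellows): bellows=19 mithril=2 rubber=3
After 11 (craft bellows): bellows=23 mithril=1 rubber=3
After 12 (craft bellows): bellows=27 rubber=3
After 13 (gather 2 rubber): bellows=27 rubber=5
After 14 (gather 4 mica): bellows=27 mica=4 rubber=5
After 15 (gather 5 mica): bellows=27 mica=9 rubber=5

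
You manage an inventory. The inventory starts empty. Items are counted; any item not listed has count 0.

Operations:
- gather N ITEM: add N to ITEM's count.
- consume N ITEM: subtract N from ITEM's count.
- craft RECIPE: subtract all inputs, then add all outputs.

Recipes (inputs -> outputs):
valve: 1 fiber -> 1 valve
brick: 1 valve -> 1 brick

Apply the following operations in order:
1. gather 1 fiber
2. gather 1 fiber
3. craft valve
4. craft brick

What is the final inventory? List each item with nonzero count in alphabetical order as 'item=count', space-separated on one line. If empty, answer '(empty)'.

Answer: brick=1 fiber=1

Derivation:
After 1 (gather 1 fiber): fiber=1
After 2 (gather 1 fiber): fiber=2
After 3 (craft valve): fiber=1 valve=1
After 4 (craft brick): brick=1 fiber=1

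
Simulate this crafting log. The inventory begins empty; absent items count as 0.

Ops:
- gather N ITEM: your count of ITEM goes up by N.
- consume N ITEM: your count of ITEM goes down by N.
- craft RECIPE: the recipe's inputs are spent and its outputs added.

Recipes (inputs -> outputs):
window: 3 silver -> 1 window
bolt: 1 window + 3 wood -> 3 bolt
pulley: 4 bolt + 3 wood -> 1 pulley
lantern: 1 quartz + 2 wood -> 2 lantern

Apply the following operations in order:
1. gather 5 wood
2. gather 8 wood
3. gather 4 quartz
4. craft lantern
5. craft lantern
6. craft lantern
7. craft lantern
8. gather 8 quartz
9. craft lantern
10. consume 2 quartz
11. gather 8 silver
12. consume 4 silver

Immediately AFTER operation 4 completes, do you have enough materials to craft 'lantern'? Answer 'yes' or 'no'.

Answer: yes

Derivation:
After 1 (gather 5 wood): wood=5
After 2 (gather 8 wood): wood=13
After 3 (gather 4 quartz): quartz=4 wood=13
After 4 (craft lantern): lantern=2 quartz=3 wood=11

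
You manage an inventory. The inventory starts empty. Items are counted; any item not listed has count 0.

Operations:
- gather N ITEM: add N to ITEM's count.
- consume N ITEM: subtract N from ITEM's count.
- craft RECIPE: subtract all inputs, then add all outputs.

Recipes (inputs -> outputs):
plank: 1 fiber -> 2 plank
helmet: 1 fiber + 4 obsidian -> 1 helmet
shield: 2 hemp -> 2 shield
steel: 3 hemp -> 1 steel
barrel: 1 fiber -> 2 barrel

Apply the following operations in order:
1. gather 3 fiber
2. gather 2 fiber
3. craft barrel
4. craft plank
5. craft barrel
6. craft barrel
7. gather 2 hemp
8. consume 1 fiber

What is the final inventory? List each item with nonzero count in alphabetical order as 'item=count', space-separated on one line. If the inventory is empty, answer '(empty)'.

After 1 (gather 3 fiber): fiber=3
After 2 (gather 2 fiber): fiber=5
After 3 (craft barrel): barrel=2 fiber=4
After 4 (craft plank): barrel=2 fiber=3 plank=2
After 5 (craft barrel): barrel=4 fiber=2 plank=2
After 6 (craft barrel): barrel=6 fiber=1 plank=2
After 7 (gather 2 hemp): barrel=6 fiber=1 hemp=2 plank=2
After 8 (consume 1 fiber): barrel=6 hemp=2 plank=2

Answer: barrel=6 hemp=2 plank=2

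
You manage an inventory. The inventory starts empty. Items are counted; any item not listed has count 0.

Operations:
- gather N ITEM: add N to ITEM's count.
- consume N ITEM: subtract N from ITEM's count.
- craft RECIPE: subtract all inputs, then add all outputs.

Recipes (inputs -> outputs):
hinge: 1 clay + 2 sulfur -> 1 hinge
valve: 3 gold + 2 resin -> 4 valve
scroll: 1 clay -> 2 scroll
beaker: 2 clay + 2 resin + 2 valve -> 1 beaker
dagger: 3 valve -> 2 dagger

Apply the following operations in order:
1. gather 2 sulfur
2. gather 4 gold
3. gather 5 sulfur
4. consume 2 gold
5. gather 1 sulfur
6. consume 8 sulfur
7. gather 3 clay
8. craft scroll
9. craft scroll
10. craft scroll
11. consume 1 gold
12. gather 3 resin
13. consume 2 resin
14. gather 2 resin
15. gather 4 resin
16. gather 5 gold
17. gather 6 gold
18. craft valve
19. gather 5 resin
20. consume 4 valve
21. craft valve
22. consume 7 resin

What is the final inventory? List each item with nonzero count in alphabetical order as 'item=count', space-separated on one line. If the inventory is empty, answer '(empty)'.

After 1 (gather 2 sulfur): sulfur=2
After 2 (gather 4 gold): gold=4 sulfur=2
After 3 (gather 5 sulfur): gold=4 sulfur=7
After 4 (consume 2 gold): gold=2 sulfur=7
After 5 (gather 1 sulfur): gold=2 sulfur=8
After 6 (consume 8 sulfur): gold=2
After 7 (gather 3 clay): clay=3 gold=2
After 8 (craft scroll): clay=2 gold=2 scroll=2
After 9 (craft scroll): clay=1 gold=2 scroll=4
After 10 (craft scroll): gold=2 scroll=6
After 11 (consume 1 gold): gold=1 scroll=6
After 12 (gather 3 resin): gold=1 resin=3 scroll=6
After 13 (consume 2 resin): gold=1 resin=1 scroll=6
After 14 (gather 2 resin): gold=1 resin=3 scroll=6
After 15 (gather 4 resin): gold=1 resin=7 scroll=6
After 16 (gather 5 gold): gold=6 resin=7 scroll=6
After 17 (gather 6 gold): gold=12 resin=7 scroll=6
After 18 (craft valve): gold=9 resin=5 scroll=6 valve=4
After 19 (gather 5 resin): gold=9 resin=10 scroll=6 valve=4
After 20 (consume 4 valve): gold=9 resin=10 scroll=6
After 21 (craft valve): gold=6 resin=8 scroll=6 valve=4
After 22 (consume 7 resin): gold=6 resin=1 scroll=6 valve=4

Answer: gold=6 resin=1 scroll=6 valve=4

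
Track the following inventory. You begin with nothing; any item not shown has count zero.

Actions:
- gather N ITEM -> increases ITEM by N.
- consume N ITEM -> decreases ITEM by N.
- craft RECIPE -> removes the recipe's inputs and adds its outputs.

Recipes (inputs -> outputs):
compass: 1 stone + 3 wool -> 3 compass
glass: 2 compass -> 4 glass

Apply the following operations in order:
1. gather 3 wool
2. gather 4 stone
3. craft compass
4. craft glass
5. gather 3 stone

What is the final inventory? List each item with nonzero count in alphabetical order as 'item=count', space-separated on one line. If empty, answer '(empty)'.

Answer: compass=1 glass=4 stone=6

Derivation:
After 1 (gather 3 wool): wool=3
After 2 (gather 4 stone): stone=4 wool=3
After 3 (craft compass): compass=3 stone=3
After 4 (craft glass): compass=1 glass=4 stone=3
After 5 (gather 3 stone): compass=1 glass=4 stone=6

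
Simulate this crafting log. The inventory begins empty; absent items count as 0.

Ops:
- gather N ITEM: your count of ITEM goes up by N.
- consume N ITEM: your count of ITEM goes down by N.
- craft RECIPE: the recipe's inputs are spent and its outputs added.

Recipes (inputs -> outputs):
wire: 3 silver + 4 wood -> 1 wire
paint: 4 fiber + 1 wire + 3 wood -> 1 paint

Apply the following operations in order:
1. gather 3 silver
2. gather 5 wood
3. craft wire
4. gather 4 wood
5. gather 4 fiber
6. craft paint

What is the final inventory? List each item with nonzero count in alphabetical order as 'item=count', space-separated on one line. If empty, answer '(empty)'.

After 1 (gather 3 silver): silver=3
After 2 (gather 5 wood): silver=3 wood=5
After 3 (craft wire): wire=1 wood=1
After 4 (gather 4 wood): wire=1 wood=5
After 5 (gather 4 fiber): fiber=4 wire=1 wood=5
After 6 (craft paint): paint=1 wood=2

Answer: paint=1 wood=2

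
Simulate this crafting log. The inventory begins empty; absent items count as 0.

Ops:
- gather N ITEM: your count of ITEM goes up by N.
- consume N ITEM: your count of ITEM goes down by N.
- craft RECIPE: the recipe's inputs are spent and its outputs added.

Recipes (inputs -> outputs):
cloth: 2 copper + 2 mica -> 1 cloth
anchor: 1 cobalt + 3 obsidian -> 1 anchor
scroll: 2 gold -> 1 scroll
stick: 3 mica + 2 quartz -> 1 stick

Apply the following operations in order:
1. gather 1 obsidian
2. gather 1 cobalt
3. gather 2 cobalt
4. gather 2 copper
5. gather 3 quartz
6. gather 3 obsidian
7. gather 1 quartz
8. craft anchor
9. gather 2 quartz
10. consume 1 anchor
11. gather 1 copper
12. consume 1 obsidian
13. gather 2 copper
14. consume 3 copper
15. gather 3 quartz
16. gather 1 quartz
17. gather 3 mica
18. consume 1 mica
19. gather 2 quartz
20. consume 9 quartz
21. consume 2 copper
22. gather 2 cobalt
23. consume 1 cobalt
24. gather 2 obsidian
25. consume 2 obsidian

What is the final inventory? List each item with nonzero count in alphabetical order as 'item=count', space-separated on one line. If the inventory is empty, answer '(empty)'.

Answer: cobalt=3 mica=2 quartz=3

Derivation:
After 1 (gather 1 obsidian): obsidian=1
After 2 (gather 1 cobalt): cobalt=1 obsidian=1
After 3 (gather 2 cobalt): cobalt=3 obsidian=1
After 4 (gather 2 copper): cobalt=3 copper=2 obsidian=1
After 5 (gather 3 quartz): cobalt=3 copper=2 obsidian=1 quartz=3
After 6 (gather 3 obsidian): cobalt=3 copper=2 obsidian=4 quartz=3
After 7 (gather 1 quartz): cobalt=3 copper=2 obsidian=4 quartz=4
After 8 (craft anchor): anchor=1 cobalt=2 copper=2 obsidian=1 quartz=4
After 9 (gather 2 quartz): anchor=1 cobalt=2 copper=2 obsidian=1 quartz=6
After 10 (consume 1 anchor): cobalt=2 copper=2 obsidian=1 quartz=6
After 11 (gather 1 copper): cobalt=2 copper=3 obsidian=1 quartz=6
After 12 (consume 1 obsidian): cobalt=2 copper=3 quartz=6
After 13 (gather 2 copper): cobalt=2 copper=5 quartz=6
After 14 (consume 3 copper): cobalt=2 copper=2 quartz=6
After 15 (gather 3 quartz): cobalt=2 copper=2 quartz=9
After 16 (gather 1 quartz): cobalt=2 copper=2 quartz=10
After 17 (gather 3 mica): cobalt=2 copper=2 mica=3 quartz=10
After 18 (consume 1 mica): cobalt=2 copper=2 mica=2 quartz=10
After 19 (gather 2 quartz): cobalt=2 copper=2 mica=2 quartz=12
After 20 (consume 9 quartz): cobalt=2 copper=2 mica=2 quartz=3
After 21 (consume 2 copper): cobalt=2 mica=2 quartz=3
After 22 (gather 2 cobalt): cobalt=4 mica=2 quartz=3
After 23 (consume 1 cobalt): cobalt=3 mica=2 quartz=3
After 24 (gather 2 obsidian): cobalt=3 mica=2 obsidian=2 quartz=3
After 25 (consume 2 obsidian): cobalt=3 mica=2 quartz=3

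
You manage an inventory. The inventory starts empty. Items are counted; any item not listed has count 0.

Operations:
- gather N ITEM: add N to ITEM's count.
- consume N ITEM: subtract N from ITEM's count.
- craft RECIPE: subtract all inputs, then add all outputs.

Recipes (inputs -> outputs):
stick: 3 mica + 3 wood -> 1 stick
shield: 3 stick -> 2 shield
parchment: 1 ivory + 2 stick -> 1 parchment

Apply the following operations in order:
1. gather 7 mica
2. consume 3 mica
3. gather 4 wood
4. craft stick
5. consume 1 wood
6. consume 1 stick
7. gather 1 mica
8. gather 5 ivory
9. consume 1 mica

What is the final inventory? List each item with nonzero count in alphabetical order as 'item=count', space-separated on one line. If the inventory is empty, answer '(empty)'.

After 1 (gather 7 mica): mica=7
After 2 (consume 3 mica): mica=4
After 3 (gather 4 wood): mica=4 wood=4
After 4 (craft stick): mica=1 stick=1 wood=1
After 5 (consume 1 wood): mica=1 stick=1
After 6 (consume 1 stick): mica=1
After 7 (gather 1 mica): mica=2
After 8 (gather 5 ivory): ivory=5 mica=2
After 9 (consume 1 mica): ivory=5 mica=1

Answer: ivory=5 mica=1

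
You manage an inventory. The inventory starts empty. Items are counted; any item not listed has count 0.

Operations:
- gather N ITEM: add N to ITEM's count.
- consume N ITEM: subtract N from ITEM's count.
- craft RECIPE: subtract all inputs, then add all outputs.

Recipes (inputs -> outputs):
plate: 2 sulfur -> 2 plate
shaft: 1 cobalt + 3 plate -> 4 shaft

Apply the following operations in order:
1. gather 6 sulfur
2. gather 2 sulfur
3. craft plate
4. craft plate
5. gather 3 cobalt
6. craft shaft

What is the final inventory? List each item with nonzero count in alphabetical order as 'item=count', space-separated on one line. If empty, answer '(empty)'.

After 1 (gather 6 sulfur): sulfur=6
After 2 (gather 2 sulfur): sulfur=8
After 3 (craft plate): plate=2 sulfur=6
After 4 (craft plate): plate=4 sulfur=4
After 5 (gather 3 cobalt): cobalt=3 plate=4 sulfur=4
After 6 (craft shaft): cobalt=2 plate=1 shaft=4 sulfur=4

Answer: cobalt=2 plate=1 shaft=4 sulfur=4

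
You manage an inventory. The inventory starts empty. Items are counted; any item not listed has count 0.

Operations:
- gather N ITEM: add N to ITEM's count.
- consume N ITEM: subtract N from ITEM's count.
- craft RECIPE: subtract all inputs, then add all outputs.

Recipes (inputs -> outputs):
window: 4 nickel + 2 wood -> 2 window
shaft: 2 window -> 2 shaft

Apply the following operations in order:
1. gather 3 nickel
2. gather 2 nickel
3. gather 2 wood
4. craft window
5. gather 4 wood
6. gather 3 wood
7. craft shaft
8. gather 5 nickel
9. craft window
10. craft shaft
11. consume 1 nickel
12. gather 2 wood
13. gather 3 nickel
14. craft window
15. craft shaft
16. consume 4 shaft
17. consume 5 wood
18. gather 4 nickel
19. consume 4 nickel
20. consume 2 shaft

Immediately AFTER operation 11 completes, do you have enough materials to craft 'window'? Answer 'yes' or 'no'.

After 1 (gather 3 nickel): nickel=3
After 2 (gather 2 nickel): nickel=5
After 3 (gather 2 wood): nickel=5 wood=2
After 4 (craft window): nickel=1 window=2
After 5 (gather 4 wood): nickel=1 window=2 wood=4
After 6 (gather 3 wood): nickel=1 window=2 wood=7
After 7 (craft shaft): nickel=1 shaft=2 wood=7
After 8 (gather 5 nickel): nickel=6 shaft=2 wood=7
After 9 (craft window): nickel=2 shaft=2 window=2 wood=5
After 10 (craft shaft): nickel=2 shaft=4 wood=5
After 11 (consume 1 nickel): nickel=1 shaft=4 wood=5

Answer: no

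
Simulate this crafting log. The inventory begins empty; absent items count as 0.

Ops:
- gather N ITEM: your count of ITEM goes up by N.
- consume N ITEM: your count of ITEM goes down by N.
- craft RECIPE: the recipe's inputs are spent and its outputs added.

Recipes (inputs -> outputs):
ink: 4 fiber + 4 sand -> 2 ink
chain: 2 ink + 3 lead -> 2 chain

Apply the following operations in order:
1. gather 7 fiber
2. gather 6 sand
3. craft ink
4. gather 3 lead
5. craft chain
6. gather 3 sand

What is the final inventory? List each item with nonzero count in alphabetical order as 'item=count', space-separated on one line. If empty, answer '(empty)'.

Answer: chain=2 fiber=3 sand=5

Derivation:
After 1 (gather 7 fiber): fiber=7
After 2 (gather 6 sand): fiber=7 sand=6
After 3 (craft ink): fiber=3 ink=2 sand=2
After 4 (gather 3 lead): fiber=3 ink=2 lead=3 sand=2
After 5 (craft chain): chain=2 fiber=3 sand=2
After 6 (gather 3 sand): chain=2 fiber=3 sand=5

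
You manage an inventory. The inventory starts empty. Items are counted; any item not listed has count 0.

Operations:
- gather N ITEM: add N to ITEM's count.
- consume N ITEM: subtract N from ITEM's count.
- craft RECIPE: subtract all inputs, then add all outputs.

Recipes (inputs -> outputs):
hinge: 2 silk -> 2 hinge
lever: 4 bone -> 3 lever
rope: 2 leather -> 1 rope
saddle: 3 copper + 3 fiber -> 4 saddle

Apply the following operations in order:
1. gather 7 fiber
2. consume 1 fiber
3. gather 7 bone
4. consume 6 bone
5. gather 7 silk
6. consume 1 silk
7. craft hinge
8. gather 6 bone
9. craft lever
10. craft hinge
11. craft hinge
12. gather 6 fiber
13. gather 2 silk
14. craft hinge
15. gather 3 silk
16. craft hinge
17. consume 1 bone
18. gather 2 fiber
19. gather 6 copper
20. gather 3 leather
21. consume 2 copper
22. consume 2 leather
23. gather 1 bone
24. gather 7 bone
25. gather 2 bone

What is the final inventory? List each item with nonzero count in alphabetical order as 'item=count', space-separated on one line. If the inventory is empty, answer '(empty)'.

Answer: bone=12 copper=4 fiber=14 hinge=10 leather=1 lever=3 silk=1

Derivation:
After 1 (gather 7 fiber): fiber=7
After 2 (consume 1 fiber): fiber=6
After 3 (gather 7 bone): bone=7 fiber=6
After 4 (consume 6 bone): bone=1 fiber=6
After 5 (gather 7 silk): bone=1 fiber=6 silk=7
After 6 (consume 1 silk): bone=1 fiber=6 silk=6
After 7 (craft hinge): bone=1 fiber=6 hinge=2 silk=4
After 8 (gather 6 bone): bone=7 fiber=6 hinge=2 silk=4
After 9 (craft lever): bone=3 fiber=6 hinge=2 lever=3 silk=4
After 10 (craft hinge): bone=3 fiber=6 hinge=4 lever=3 silk=2
After 11 (craft hinge): bone=3 fiber=6 hinge=6 lever=3
After 12 (gather 6 fiber): bone=3 fiber=12 hinge=6 lever=3
After 13 (gather 2 silk): bone=3 fiber=12 hinge=6 lever=3 silk=2
After 14 (craft hinge): bone=3 fiber=12 hinge=8 lever=3
After 15 (gather 3 silk): bone=3 fiber=12 hinge=8 lever=3 silk=3
After 16 (craft hinge): bone=3 fiber=12 hinge=10 lever=3 silk=1
After 17 (consume 1 bone): bone=2 fiber=12 hinge=10 lever=3 silk=1
After 18 (gather 2 fiber): bone=2 fiber=14 hinge=10 lever=3 silk=1
After 19 (gather 6 copper): bone=2 copper=6 fiber=14 hinge=10 lever=3 silk=1
After 20 (gather 3 leather): bone=2 copper=6 fiber=14 hinge=10 leather=3 lever=3 silk=1
After 21 (consume 2 copper): bone=2 copper=4 fiber=14 hinge=10 leather=3 lever=3 silk=1
After 22 (consume 2 leather): bone=2 copper=4 fiber=14 hinge=10 leather=1 lever=3 silk=1
After 23 (gather 1 bone): bone=3 copper=4 fiber=14 hinge=10 leather=1 lever=3 silk=1
After 24 (gather 7 bone): bone=10 copper=4 fiber=14 hinge=10 leather=1 lever=3 silk=1
After 25 (gather 2 bone): bone=12 copper=4 fiber=14 hinge=10 leather=1 lever=3 silk=1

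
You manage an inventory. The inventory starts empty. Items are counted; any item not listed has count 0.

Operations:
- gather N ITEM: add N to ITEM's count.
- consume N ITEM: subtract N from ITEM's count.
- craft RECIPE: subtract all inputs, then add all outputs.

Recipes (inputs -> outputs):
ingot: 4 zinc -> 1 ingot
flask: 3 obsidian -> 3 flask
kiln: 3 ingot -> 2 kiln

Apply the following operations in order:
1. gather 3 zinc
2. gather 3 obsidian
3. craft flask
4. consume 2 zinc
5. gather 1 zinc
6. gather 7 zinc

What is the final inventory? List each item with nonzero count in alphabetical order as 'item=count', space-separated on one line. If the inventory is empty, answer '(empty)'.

Answer: flask=3 zinc=9

Derivation:
After 1 (gather 3 zinc): zinc=3
After 2 (gather 3 obsidian): obsidian=3 zinc=3
After 3 (craft flask): flask=3 zinc=3
After 4 (consume 2 zinc): flask=3 zinc=1
After 5 (gather 1 zinc): flask=3 zinc=2
After 6 (gather 7 zinc): flask=3 zinc=9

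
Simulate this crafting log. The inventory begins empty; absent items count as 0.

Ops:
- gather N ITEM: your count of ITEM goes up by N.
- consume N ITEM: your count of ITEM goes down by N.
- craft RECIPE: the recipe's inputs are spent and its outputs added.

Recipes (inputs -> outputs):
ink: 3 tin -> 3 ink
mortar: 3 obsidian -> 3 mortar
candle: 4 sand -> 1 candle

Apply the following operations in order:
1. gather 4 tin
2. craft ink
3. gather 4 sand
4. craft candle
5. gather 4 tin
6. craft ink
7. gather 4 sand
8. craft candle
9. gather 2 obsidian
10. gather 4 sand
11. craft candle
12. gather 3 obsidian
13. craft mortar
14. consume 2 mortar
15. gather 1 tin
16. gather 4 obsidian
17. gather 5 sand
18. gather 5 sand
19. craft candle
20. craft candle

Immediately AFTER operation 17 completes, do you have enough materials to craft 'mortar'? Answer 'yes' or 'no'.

Answer: yes

Derivation:
After 1 (gather 4 tin): tin=4
After 2 (craft ink): ink=3 tin=1
After 3 (gather 4 sand): ink=3 sand=4 tin=1
After 4 (craft candle): candle=1 ink=3 tin=1
After 5 (gather 4 tin): candle=1 ink=3 tin=5
After 6 (craft ink): candle=1 ink=6 tin=2
After 7 (gather 4 sand): candle=1 ink=6 sand=4 tin=2
After 8 (craft candle): candle=2 ink=6 tin=2
After 9 (gather 2 obsidian): candle=2 ink=6 obsidian=2 tin=2
After 10 (gather 4 sand): candle=2 ink=6 obsidian=2 sand=4 tin=2
After 11 (craft candle): candle=3 ink=6 obsidian=2 tin=2
After 12 (gather 3 obsidian): candle=3 ink=6 obsidian=5 tin=2
After 13 (craft mortar): candle=3 ink=6 mortar=3 obsidian=2 tin=2
After 14 (consume 2 mortar): candle=3 ink=6 mortar=1 obsidian=2 tin=2
After 15 (gather 1 tin): candle=3 ink=6 mortar=1 obsidian=2 tin=3
After 16 (gather 4 obsidian): candle=3 ink=6 mortar=1 obsidian=6 tin=3
After 17 (gather 5 sand): candle=3 ink=6 mortar=1 obsidian=6 sand=5 tin=3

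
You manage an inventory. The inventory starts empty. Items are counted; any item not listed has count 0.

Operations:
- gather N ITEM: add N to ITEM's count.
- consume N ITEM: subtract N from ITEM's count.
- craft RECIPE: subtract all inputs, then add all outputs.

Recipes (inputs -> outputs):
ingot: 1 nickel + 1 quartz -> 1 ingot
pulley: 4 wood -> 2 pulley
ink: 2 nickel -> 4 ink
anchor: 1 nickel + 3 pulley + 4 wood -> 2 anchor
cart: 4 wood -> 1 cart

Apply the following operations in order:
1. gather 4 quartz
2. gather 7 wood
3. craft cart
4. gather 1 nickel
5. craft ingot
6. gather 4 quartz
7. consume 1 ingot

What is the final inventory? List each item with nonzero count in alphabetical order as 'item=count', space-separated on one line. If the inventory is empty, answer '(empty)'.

After 1 (gather 4 quartz): quartz=4
After 2 (gather 7 wood): quartz=4 wood=7
After 3 (craft cart): cart=1 quartz=4 wood=3
After 4 (gather 1 nickel): cart=1 nickel=1 quartz=4 wood=3
After 5 (craft ingot): cart=1 ingot=1 quartz=3 wood=3
After 6 (gather 4 quartz): cart=1 ingot=1 quartz=7 wood=3
After 7 (consume 1 ingot): cart=1 quartz=7 wood=3

Answer: cart=1 quartz=7 wood=3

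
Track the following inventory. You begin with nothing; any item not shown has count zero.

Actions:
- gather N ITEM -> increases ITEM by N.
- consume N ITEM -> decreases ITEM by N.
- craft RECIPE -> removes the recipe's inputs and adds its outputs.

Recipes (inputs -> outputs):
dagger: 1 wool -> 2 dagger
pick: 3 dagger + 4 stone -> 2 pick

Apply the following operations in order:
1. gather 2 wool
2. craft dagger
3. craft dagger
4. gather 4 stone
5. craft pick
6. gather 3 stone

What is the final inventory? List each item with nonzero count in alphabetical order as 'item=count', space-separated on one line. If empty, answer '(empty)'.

Answer: dagger=1 pick=2 stone=3

Derivation:
After 1 (gather 2 wool): wool=2
After 2 (craft dagger): dagger=2 wool=1
After 3 (craft dagger): dagger=4
After 4 (gather 4 stone): dagger=4 stone=4
After 5 (craft pick): dagger=1 pick=2
After 6 (gather 3 stone): dagger=1 pick=2 stone=3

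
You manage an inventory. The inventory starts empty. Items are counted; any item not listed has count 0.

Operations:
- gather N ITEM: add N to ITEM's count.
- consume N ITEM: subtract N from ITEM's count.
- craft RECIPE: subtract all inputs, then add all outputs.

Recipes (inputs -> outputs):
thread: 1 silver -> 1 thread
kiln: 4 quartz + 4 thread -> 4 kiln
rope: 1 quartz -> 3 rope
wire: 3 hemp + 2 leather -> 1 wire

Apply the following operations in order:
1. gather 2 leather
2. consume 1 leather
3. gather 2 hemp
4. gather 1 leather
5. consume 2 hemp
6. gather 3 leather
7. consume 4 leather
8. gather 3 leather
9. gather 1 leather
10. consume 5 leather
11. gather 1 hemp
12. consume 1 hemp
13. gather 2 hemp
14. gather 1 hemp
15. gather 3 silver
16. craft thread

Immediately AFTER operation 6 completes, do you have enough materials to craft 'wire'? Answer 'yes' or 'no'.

After 1 (gather 2 leather): leather=2
After 2 (consume 1 leather): leather=1
After 3 (gather 2 hemp): hemp=2 leather=1
After 4 (gather 1 leather): hemp=2 leather=2
After 5 (consume 2 hemp): leather=2
After 6 (gather 3 leather): leather=5

Answer: no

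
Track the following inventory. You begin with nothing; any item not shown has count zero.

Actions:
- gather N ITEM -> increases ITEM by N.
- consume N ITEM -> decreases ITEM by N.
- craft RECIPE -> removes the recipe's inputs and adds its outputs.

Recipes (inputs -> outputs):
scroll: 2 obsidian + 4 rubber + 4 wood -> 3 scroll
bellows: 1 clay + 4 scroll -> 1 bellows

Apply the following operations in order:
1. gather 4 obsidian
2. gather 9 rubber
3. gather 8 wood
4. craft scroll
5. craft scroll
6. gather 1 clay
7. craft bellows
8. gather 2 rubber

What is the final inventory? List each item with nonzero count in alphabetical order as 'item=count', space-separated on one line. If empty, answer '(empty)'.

Answer: bellows=1 rubber=3 scroll=2

Derivation:
After 1 (gather 4 obsidian): obsidian=4
After 2 (gather 9 rubber): obsidian=4 rubber=9
After 3 (gather 8 wood): obsidian=4 rubber=9 wood=8
After 4 (craft scroll): obsidian=2 rubber=5 scroll=3 wood=4
After 5 (craft scroll): rubber=1 scroll=6
After 6 (gather 1 clay): clay=1 rubber=1 scroll=6
After 7 (craft bellows): bellows=1 rubber=1 scroll=2
After 8 (gather 2 rubber): bellows=1 rubber=3 scroll=2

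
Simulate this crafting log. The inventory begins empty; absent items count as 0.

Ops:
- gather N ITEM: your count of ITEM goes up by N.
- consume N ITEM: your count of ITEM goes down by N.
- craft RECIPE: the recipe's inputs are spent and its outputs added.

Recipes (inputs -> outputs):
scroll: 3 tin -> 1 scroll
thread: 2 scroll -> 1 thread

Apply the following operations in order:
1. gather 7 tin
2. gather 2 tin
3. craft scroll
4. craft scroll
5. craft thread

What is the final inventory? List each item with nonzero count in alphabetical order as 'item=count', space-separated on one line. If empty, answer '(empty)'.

After 1 (gather 7 tin): tin=7
After 2 (gather 2 tin): tin=9
After 3 (craft scroll): scroll=1 tin=6
After 4 (craft scroll): scroll=2 tin=3
After 5 (craft thread): thread=1 tin=3

Answer: thread=1 tin=3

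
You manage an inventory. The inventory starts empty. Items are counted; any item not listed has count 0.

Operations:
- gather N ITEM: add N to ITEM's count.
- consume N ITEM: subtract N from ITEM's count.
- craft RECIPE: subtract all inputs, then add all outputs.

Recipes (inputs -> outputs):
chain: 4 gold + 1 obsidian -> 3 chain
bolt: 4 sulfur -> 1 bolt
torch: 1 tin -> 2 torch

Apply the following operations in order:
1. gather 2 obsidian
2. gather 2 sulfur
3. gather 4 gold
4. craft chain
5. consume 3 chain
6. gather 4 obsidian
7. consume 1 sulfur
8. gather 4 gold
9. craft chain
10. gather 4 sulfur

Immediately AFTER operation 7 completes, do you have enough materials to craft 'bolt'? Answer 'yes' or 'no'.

Answer: no

Derivation:
After 1 (gather 2 obsidian): obsidian=2
After 2 (gather 2 sulfur): obsidian=2 sulfur=2
After 3 (gather 4 gold): gold=4 obsidian=2 sulfur=2
After 4 (craft chain): chain=3 obsidian=1 sulfur=2
After 5 (consume 3 chain): obsidian=1 sulfur=2
After 6 (gather 4 obsidian): obsidian=5 sulfur=2
After 7 (consume 1 sulfur): obsidian=5 sulfur=1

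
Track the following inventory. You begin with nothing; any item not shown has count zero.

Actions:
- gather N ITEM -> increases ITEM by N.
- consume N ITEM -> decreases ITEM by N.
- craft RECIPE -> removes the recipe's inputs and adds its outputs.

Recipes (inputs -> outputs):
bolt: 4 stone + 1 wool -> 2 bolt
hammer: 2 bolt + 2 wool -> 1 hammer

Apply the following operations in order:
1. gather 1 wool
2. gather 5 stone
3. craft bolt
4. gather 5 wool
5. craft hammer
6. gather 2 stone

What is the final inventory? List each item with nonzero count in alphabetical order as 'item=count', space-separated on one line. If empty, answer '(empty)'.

After 1 (gather 1 wool): wool=1
After 2 (gather 5 stone): stone=5 wool=1
After 3 (craft bolt): bolt=2 stone=1
After 4 (gather 5 wool): bolt=2 stone=1 wool=5
After 5 (craft hammer): hammer=1 stone=1 wool=3
After 6 (gather 2 stone): hammer=1 stone=3 wool=3

Answer: hammer=1 stone=3 wool=3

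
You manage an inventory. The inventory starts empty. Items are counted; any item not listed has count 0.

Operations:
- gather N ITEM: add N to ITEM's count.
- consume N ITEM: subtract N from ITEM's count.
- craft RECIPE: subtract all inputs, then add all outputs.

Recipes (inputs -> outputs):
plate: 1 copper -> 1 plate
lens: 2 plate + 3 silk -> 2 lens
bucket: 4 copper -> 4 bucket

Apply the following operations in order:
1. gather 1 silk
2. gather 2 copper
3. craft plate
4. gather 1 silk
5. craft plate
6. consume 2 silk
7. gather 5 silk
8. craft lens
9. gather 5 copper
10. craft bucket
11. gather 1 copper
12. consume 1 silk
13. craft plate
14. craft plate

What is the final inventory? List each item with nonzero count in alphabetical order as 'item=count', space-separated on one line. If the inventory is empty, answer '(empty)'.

After 1 (gather 1 silk): silk=1
After 2 (gather 2 copper): copper=2 silk=1
After 3 (craft plate): copper=1 plate=1 silk=1
After 4 (gather 1 silk): copper=1 plate=1 silk=2
After 5 (craft plate): plate=2 silk=2
After 6 (consume 2 silk): plate=2
After 7 (gather 5 silk): plate=2 silk=5
After 8 (craft lens): lens=2 silk=2
After 9 (gather 5 copper): copper=5 lens=2 silk=2
After 10 (craft bucket): bucket=4 copper=1 lens=2 silk=2
After 11 (gather 1 copper): bucket=4 copper=2 lens=2 silk=2
After 12 (consume 1 silk): bucket=4 copper=2 lens=2 silk=1
After 13 (craft plate): bucket=4 copper=1 lens=2 plate=1 silk=1
After 14 (craft plate): bucket=4 lens=2 plate=2 silk=1

Answer: bucket=4 lens=2 plate=2 silk=1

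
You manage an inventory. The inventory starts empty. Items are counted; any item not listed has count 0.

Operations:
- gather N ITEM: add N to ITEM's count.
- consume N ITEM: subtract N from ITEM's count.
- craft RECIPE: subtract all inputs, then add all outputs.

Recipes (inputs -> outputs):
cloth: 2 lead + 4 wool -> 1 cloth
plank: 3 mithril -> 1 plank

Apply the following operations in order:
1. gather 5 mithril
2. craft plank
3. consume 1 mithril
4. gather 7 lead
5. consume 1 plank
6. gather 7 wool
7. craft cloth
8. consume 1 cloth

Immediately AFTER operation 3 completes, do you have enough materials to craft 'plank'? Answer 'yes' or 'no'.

Answer: no

Derivation:
After 1 (gather 5 mithril): mithril=5
After 2 (craft plank): mithril=2 plank=1
After 3 (consume 1 mithril): mithril=1 plank=1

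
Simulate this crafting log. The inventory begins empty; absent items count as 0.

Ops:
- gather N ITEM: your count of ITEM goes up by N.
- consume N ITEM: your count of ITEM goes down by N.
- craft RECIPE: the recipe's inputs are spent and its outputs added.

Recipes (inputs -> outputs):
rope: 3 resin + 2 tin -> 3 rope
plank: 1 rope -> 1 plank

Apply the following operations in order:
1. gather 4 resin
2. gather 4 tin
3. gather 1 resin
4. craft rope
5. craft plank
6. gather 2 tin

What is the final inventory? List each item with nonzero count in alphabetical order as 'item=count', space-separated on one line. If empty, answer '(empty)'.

Answer: plank=1 resin=2 rope=2 tin=4

Derivation:
After 1 (gather 4 resin): resin=4
After 2 (gather 4 tin): resin=4 tin=4
After 3 (gather 1 resin): resin=5 tin=4
After 4 (craft rope): resin=2 rope=3 tin=2
After 5 (craft plank): plank=1 resin=2 rope=2 tin=2
After 6 (gather 2 tin): plank=1 resin=2 rope=2 tin=4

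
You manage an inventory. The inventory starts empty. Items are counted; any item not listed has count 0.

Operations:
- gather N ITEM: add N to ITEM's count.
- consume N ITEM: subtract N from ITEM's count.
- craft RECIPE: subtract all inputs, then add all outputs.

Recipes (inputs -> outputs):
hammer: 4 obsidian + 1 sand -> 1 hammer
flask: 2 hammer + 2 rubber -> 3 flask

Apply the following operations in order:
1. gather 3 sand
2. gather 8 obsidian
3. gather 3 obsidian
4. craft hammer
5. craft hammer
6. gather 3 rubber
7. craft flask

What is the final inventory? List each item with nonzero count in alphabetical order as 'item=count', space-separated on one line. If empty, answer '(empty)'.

Answer: flask=3 obsidian=3 rubber=1 sand=1

Derivation:
After 1 (gather 3 sand): sand=3
After 2 (gather 8 obsidian): obsidian=8 sand=3
After 3 (gather 3 obsidian): obsidian=11 sand=3
After 4 (craft hammer): hammer=1 obsidian=7 sand=2
After 5 (craft hammer): hammer=2 obsidian=3 sand=1
After 6 (gather 3 rubber): hammer=2 obsidian=3 rubber=3 sand=1
After 7 (craft flask): flask=3 obsidian=3 rubber=1 sand=1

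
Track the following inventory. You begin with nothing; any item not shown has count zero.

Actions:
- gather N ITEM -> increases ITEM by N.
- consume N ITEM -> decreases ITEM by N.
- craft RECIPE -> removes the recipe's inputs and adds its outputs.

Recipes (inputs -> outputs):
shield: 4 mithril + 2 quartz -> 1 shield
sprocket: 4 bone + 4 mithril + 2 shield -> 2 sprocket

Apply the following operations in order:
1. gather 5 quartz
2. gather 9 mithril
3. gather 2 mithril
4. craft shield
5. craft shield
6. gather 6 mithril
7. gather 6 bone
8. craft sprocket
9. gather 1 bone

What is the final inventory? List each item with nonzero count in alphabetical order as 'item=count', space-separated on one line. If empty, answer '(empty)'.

After 1 (gather 5 quartz): quartz=5
After 2 (gather 9 mithril): mithril=9 quartz=5
After 3 (gather 2 mithril): mithril=11 quartz=5
After 4 (craft shield): mithril=7 quartz=3 shield=1
After 5 (craft shield): mithril=3 quartz=1 shield=2
After 6 (gather 6 mithril): mithril=9 quartz=1 shield=2
After 7 (gather 6 bone): bone=6 mithril=9 quartz=1 shield=2
After 8 (craft sprocket): bone=2 mithril=5 quartz=1 sprocket=2
After 9 (gather 1 bone): bone=3 mithril=5 quartz=1 sprocket=2

Answer: bone=3 mithril=5 quartz=1 sprocket=2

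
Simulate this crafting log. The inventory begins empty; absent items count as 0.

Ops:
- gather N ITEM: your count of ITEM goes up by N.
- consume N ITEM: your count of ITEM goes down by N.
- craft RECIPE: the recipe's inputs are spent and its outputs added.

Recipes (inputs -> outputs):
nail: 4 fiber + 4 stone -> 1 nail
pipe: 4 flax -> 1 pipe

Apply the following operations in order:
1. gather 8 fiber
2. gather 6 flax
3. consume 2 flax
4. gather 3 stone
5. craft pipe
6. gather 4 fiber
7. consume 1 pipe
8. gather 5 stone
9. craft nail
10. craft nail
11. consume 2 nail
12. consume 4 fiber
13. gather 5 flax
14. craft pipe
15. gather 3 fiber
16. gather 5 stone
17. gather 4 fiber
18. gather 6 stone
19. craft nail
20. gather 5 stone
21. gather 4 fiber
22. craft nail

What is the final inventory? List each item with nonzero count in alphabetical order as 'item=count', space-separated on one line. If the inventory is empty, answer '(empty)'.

Answer: fiber=3 flax=1 nail=2 pipe=1 stone=8

Derivation:
After 1 (gather 8 fiber): fiber=8
After 2 (gather 6 flax): fiber=8 flax=6
After 3 (consume 2 flax): fiber=8 flax=4
After 4 (gather 3 stone): fiber=8 flax=4 stone=3
After 5 (craft pipe): fiber=8 pipe=1 stone=3
After 6 (gather 4 fiber): fiber=12 pipe=1 stone=3
After 7 (consume 1 pipe): fiber=12 stone=3
After 8 (gather 5 stone): fiber=12 stone=8
After 9 (craft nail): fiber=8 nail=1 stone=4
After 10 (craft nail): fiber=4 nail=2
After 11 (consume 2 nail): fiber=4
After 12 (consume 4 fiber): (empty)
After 13 (gather 5 flax): flax=5
After 14 (craft pipe): flax=1 pipe=1
After 15 (gather 3 fiber): fiber=3 flax=1 pipe=1
After 16 (gather 5 stone): fiber=3 flax=1 pipe=1 stone=5
After 17 (gather 4 fiber): fiber=7 flax=1 pipe=1 stone=5
After 18 (gather 6 stone): fiber=7 flax=1 pipe=1 stone=11
After 19 (craft nail): fiber=3 flax=1 nail=1 pipe=1 stone=7
After 20 (gather 5 stone): fiber=3 flax=1 nail=1 pipe=1 stone=12
After 21 (gather 4 fiber): fiber=7 flax=1 nail=1 pipe=1 stone=12
After 22 (craft nail): fiber=3 flax=1 nail=2 pipe=1 stone=8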